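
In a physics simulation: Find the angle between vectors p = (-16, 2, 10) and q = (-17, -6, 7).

p·q = (-16)·(-17) + 2·(-6) + 10·7 = 272 - 12 + 70 = 330
|p| = √((-16)² + 2² + 10²) = √360 ≈ 18.97
|q| = √((-17)² + (-6)² + 7²) = √374 ≈ 19.34
cos θ = (p·q)/(|p||q|) = 330/(18.97·19.34) ≈ 0.8993
θ = arccos(0.8993) ≈ 25.93°

25.93°


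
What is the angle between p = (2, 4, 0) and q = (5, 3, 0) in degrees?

p·q = 2·5 + 4·3 + 0·0 = 10 + 12 + 0 = 22
|p| = √(2² + 4² + 0²) = √20 ≈ 4.472
|q| = √(5² + 3² + 0²) = √34 ≈ 5.831
cos θ = (p·q)/(|p||q|) = 22/(4.472·5.831) ≈ 0.8437
θ = arccos(0.8437) ≈ 32.47°

32.47°


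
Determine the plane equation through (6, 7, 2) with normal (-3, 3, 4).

The plane through P with normal n = (a, b, c) satisfies n·(r - P) = 0,
i.e. ax + by + cz = a·x₀ + b·y₀ + c·z₀.
d = (-3)·6 + 3·7 + 4·2
  = -18 + 21 + 8
  = 11
Equation: -3x + 3y + 4z = 11

-3x + 3y + 4z = 11


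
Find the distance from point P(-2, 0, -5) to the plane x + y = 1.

distance = |a·x₀ + b·y₀ + c·z₀ - d| / √(a² + b² + c²)
  = |1·(-2) + 1·0 + 0·(-5) - 1| / √(1² + 1² + 0²)
  = |-2 + 0 + 0 - 1| / √(1 + 1 + 0)
  = |-3| / √2
  = 3 / 1.414
  ≈ 2.121

2.121


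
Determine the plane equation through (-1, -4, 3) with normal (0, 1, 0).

The plane through P with normal n = (a, b, c) satisfies n·(r - P) = 0,
i.e. ax + by + cz = a·x₀ + b·y₀ + c·z₀.
d = 0·(-1) + 1·(-4) + 0·3
  = 0 - 4 + 0
  = -4
Equation: y = -4

y = -4


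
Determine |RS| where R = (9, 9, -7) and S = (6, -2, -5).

d = √[(x₂-x₁)² + (y₂-y₁)² + (z₂-z₁)²]
  = √[(-3)² + (-11)² + 2²]
  = √[9 + 121 + 4]
  = √134
  ≈ 11.58

11.58


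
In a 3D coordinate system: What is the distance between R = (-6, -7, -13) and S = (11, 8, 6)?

d = √[(x₂-x₁)² + (y₂-y₁)² + (z₂-z₁)²]
  = √[17² + 15² + 19²]
  = √[289 + 225 + 361]
  = √875
  ≈ 29.58

29.58


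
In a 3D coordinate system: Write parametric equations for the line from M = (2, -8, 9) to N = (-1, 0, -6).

Direction vector d = N - M = (-1 - 2, 0 + 8, -6 - 9) = (-3, 8, -15)
Parametric form r = M + t·d:
x = 2 - 3t, y = -8 + 8t, z = 9 - 15t

x = 2 - 3t, y = -8 + 8t, z = 9 - 15t


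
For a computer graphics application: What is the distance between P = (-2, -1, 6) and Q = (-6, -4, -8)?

d = √[(x₂-x₁)² + (y₂-y₁)² + (z₂-z₁)²]
  = √[(-4)² + (-3)² + (-14)²]
  = √[16 + 9 + 196]
  = √221
  ≈ 14.87

14.87


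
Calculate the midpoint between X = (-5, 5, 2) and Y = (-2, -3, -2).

M = ((x₁+x₂)/2, (y₁+y₂)/2, (z₁+z₂)/2)
  = ((-5 - 2)/2, (5 - 3)/2, (2 - 2)/2)
  = (-7/2, 2/2, 0/2)
  = (-3.5, 1, 0)

(-3.5, 1, 0)


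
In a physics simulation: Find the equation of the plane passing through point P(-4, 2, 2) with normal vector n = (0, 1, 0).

The plane through P with normal n = (a, b, c) satisfies n·(r - P) = 0,
i.e. ax + by + cz = a·x₀ + b·y₀ + c·z₀.
d = 0·(-4) + 1·2 + 0·2
  = 0 + 2 + 0
  = 2
Equation: y = 2

y = 2


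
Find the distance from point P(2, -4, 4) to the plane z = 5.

distance = |a·x₀ + b·y₀ + c·z₀ - d| / √(a² + b² + c²)
  = |0·2 + 0·(-4) + 1·4 - 5| / √(0² + 0² + 1²)
  = |0 + 0 + 4 - 5| / √(0 + 0 + 1)
  = |-1| / √1
  = 1 / 1
  ≈ 1

1


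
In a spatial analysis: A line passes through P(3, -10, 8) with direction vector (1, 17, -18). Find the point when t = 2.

P(t) = P + t·d
  = (3 + 1·2, -10 + 17·2, 8 + (-18)·2)
  = (3 + 2, -10 + 34, 8 - 36)
  = (5, 24, -28)

(5, 24, -28)


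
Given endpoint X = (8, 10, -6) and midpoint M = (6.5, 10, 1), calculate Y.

Y = 2M - X
  = (2·6.5 - 8, 2·10 - 10, 2·1 - (-6))
  = (13 - 8, 20 - 10, 2 + 6)
  = (5, 10, 8)

(5, 10, 8)


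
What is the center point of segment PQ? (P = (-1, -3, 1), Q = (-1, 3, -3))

M = ((x₁+x₂)/2, (y₁+y₂)/2, (z₁+z₂)/2)
  = ((-1 - 1)/2, (-3 + 3)/2, (1 - 3)/2)
  = (-2/2, 0/2, -2/2)
  = (-1, 0, -1)

(-1, 0, -1)


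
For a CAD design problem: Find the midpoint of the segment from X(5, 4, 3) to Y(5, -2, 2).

M = ((x₁+x₂)/2, (y₁+y₂)/2, (z₁+z₂)/2)
  = ((5 + 5)/2, (4 - 2)/2, (3 + 2)/2)
  = (10/2, 2/2, 5/2)
  = (5, 1, 2.5)

(5, 1, 2.5)


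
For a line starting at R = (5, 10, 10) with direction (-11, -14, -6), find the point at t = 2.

P(t) = R + t·d
  = (5 + (-11)·2, 10 + (-14)·2, 10 + (-6)·2)
  = (5 - 22, 10 - 28, 10 - 12)
  = (-17, -18, -2)

(-17, -18, -2)


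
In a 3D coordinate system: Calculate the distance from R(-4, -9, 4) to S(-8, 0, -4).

d = √[(x₂-x₁)² + (y₂-y₁)² + (z₂-z₁)²]
  = √[(-4)² + 9² + (-8)²]
  = √[16 + 81 + 64]
  = √161
  ≈ 12.69

12.69


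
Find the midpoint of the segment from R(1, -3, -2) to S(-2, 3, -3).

M = ((x₁+x₂)/2, (y₁+y₂)/2, (z₁+z₂)/2)
  = ((1 - 2)/2, (-3 + 3)/2, (-2 - 3)/2)
  = (-1/2, 0/2, -5/2)
  = (-0.5, 0, -2.5)

(-0.5, 0, -2.5)


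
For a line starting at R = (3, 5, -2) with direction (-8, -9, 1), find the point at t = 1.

P(t) = R + t·d
  = (3 + (-8)·1, 5 + (-9)·1, -2 + 1·1)
  = (3 - 8, 5 - 9, -2 + 1)
  = (-5, -4, -1)

(-5, -4, -1)


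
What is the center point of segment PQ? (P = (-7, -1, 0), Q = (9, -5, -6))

M = ((x₁+x₂)/2, (y₁+y₂)/2, (z₁+z₂)/2)
  = ((-7 + 9)/2, (-1 - 5)/2, (0 - 6)/2)
  = (2/2, -6/2, -6/2)
  = (1, -3, -3)

(1, -3, -3)


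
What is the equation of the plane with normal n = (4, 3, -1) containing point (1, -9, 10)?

The plane through P with normal n = (a, b, c) satisfies n·(r - P) = 0,
i.e. ax + by + cz = a·x₀ + b·y₀ + c·z₀.
d = 4·1 + 3·(-9) + (-1)·10
  = 4 - 27 - 10
  = -33
Equation: 4x + 3y - z = -33

4x + 3y - z = -33


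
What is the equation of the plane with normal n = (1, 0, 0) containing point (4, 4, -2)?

The plane through P with normal n = (a, b, c) satisfies n·(r - P) = 0,
i.e. ax + by + cz = a·x₀ + b·y₀ + c·z₀.
d = 1·4 + 0·4 + 0·(-2)
  = 4 + 0 + 0
  = 4
Equation: x = 4

x = 4


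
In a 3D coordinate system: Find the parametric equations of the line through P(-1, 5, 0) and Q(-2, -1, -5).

Direction vector d = Q - P = (-2 + 1, -1 - 5, -5 + 0) = (-1, -6, -5)
Parametric form r = P + t·d:
x = -1 - t, y = 5 - 6t, z = 0 - 5t

x = -1 - t, y = 5 - 6t, z = 0 - 5t


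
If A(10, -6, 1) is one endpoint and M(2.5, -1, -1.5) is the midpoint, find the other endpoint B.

B = 2M - A
  = (2·2.5 - 10, 2·(-1) - (-6), 2·(-1.5) - 1)
  = (5 - 10, -2 + 6, -3 - 1)
  = (-5, 4, -4)

(-5, 4, -4)


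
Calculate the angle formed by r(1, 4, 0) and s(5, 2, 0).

r·s = 1·5 + 4·2 + 0·0 = 5 + 8 + 0 = 13
|r| = √(1² + 4² + 0²) = √17 ≈ 4.123
|s| = √(5² + 2² + 0²) = √29 ≈ 5.385
cos θ = (r·s)/(|r||s|) = 13/(4.123·5.385) ≈ 0.5855
θ = arccos(0.5855) ≈ 54.16°

54.16°


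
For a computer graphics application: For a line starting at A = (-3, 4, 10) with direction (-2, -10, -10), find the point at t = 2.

P(t) = A + t·d
  = (-3 + (-2)·2, 4 + (-10)·2, 10 + (-10)·2)
  = (-3 - 4, 4 - 20, 10 - 20)
  = (-7, -16, -10)

(-7, -16, -10)


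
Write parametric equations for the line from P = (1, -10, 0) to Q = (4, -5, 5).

Direction vector d = Q - P = (4 - 1, -5 + 10, 5 + 0) = (3, 5, 5)
Parametric form r = P + t·d:
x = 1 + 3t, y = -10 + 5t, z = 0 + 5t

x = 1 + 3t, y = -10 + 5t, z = 0 + 5t


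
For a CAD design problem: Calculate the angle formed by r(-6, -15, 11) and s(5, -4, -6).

r·s = (-6)·5 + (-15)·(-4) + 11·(-6) = -30 + 60 - 66 = -36
|r| = √((-6)² + (-15)² + 11²) = √382 ≈ 19.54
|s| = √(5² + (-4)² + (-6)²) = √77 ≈ 8.775
cos θ = (r·s)/(|r||s|) = -36/(19.54·8.775) ≈ -0.2099
θ = arccos(-0.2099) ≈ 102.1°

102.1°


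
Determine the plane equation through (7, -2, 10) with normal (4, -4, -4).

The plane through P with normal n = (a, b, c) satisfies n·(r - P) = 0,
i.e. ax + by + cz = a·x₀ + b·y₀ + c·z₀.
d = 4·7 + (-4)·(-2) + (-4)·10
  = 28 + 8 - 40
  = -4
Equation: 4x - 4y - 4z = -4

4x - 4y - 4z = -4


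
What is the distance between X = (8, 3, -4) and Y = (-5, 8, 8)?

d = √[(x₂-x₁)² + (y₂-y₁)² + (z₂-z₁)²]
  = √[(-13)² + 5² + 12²]
  = √[169 + 25 + 144]
  = √338
  ≈ 18.38

18.38


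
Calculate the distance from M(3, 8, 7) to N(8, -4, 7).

d = √[(x₂-x₁)² + (y₂-y₁)² + (z₂-z₁)²]
  = √[5² + (-12)² + 0²]
  = √[25 + 144 + 0]
  = √169
  ≈ 13

13


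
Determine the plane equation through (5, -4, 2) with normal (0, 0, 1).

The plane through P with normal n = (a, b, c) satisfies n·(r - P) = 0,
i.e. ax + by + cz = a·x₀ + b·y₀ + c·z₀.
d = 0·5 + 0·(-4) + 1·2
  = 0 + 0 + 2
  = 2
Equation: z = 2

z = 2


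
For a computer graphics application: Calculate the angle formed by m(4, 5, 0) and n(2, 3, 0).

m·n = 4·2 + 5·3 + 0·0 = 8 + 15 + 0 = 23
|m| = √(4² + 5² + 0²) = √41 ≈ 6.403
|n| = √(2² + 3² + 0²) = √13 ≈ 3.606
cos θ = (m·n)/(|m||n|) = 23/(6.403·3.606) ≈ 0.9962
θ = arccos(0.9962) ≈ 4.97°

4.97°


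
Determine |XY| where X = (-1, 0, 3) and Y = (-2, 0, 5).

d = √[(x₂-x₁)² + (y₂-y₁)² + (z₂-z₁)²]
  = √[(-1)² + 0² + 2²]
  = √[1 + 0 + 4]
  = √5
  ≈ 2.236

2.236


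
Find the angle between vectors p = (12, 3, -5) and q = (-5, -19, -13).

p·q = 12·(-5) + 3·(-19) + (-5)·(-13) = -60 - 57 + 65 = -52
|p| = √(12² + 3² + (-5)²) = √178 ≈ 13.34
|q| = √((-5)² + (-19)² + (-13)²) = √555 ≈ 23.56
cos θ = (p·q)/(|p||q|) = -52/(13.34·23.56) ≈ -0.1654
θ = arccos(-0.1654) ≈ 99.52°

99.52°


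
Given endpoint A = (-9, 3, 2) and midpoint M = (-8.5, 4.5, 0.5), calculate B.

B = 2M - A
  = (2·(-8.5) - (-9), 2·4.5 - 3, 2·0.5 - 2)
  = (-17 + 9, 9 - 3, 1 - 2)
  = (-8, 6, -1)

(-8, 6, -1)


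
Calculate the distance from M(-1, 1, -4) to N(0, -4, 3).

d = √[(x₂-x₁)² + (y₂-y₁)² + (z₂-z₁)²]
  = √[1² + (-5)² + 7²]
  = √[1 + 25 + 49]
  = √75
  ≈ 8.66

8.66


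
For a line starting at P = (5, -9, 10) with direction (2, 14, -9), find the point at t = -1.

P(t) = P + t·d
  = (5 + 2·(-1), -9 + 14·(-1), 10 + (-9)·(-1))
  = (5 - 2, -9 - 14, 10 + 9)
  = (3, -23, 19)

(3, -23, 19)


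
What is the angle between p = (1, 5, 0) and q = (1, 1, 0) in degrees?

p·q = 1·1 + 5·1 + 0·0 = 1 + 5 + 0 = 6
|p| = √(1² + 5² + 0²) = √26 ≈ 5.099
|q| = √(1² + 1² + 0²) = √2 ≈ 1.414
cos θ = (p·q)/(|p||q|) = 6/(5.099·1.414) ≈ 0.8321
θ = arccos(0.8321) ≈ 33.69°

33.69°


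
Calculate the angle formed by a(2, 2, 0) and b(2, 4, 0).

a·b = 2·2 + 2·4 + 0·0 = 4 + 8 + 0 = 12
|a| = √(2² + 2² + 0²) = √8 ≈ 2.828
|b| = √(2² + 4² + 0²) = √20 ≈ 4.472
cos θ = (a·b)/(|a||b|) = 12/(2.828·4.472) ≈ 0.9487
θ = arccos(0.9487) ≈ 18.43°

18.43°


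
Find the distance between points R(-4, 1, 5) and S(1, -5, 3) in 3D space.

d = √[(x₂-x₁)² + (y₂-y₁)² + (z₂-z₁)²]
  = √[5² + (-6)² + (-2)²]
  = √[25 + 36 + 4]
  = √65
  ≈ 8.062

8.062


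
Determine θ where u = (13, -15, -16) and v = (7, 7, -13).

u·v = 13·7 + (-15)·7 + (-16)·(-13) = 91 - 105 + 208 = 194
|u| = √(13² + (-15)² + (-16)²) = √650 ≈ 25.5
|v| = √(7² + 7² + (-13)²) = √267 ≈ 16.34
cos θ = (u·v)/(|u||v|) = 194/(25.5·16.34) ≈ 0.4657
θ = arccos(0.4657) ≈ 62.25°

62.25°


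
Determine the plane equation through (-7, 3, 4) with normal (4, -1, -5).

The plane through P with normal n = (a, b, c) satisfies n·(r - P) = 0,
i.e. ax + by + cz = a·x₀ + b·y₀ + c·z₀.
d = 4·(-7) + (-1)·3 + (-5)·4
  = -28 - 3 - 20
  = -51
Equation: 4x - y - 5z = -51

4x - y - 5z = -51


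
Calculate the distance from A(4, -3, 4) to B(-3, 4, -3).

d = √[(x₂-x₁)² + (y₂-y₁)² + (z₂-z₁)²]
  = √[(-7)² + 7² + (-7)²]
  = √[49 + 49 + 49]
  = √147
  ≈ 12.12

12.12


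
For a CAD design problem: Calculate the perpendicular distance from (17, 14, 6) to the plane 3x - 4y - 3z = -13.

distance = |a·x₀ + b·y₀ + c·z₀ - d| / √(a² + b² + c²)
  = |3·17 + (-4)·14 + (-3)·6 - (-13)| / √(3² + (-4)² + (-3)²)
  = |51 - 56 - 18 + 13| / √(9 + 16 + 9)
  = |-10| / √34
  = 10 / 5.831
  ≈ 1.715

1.715


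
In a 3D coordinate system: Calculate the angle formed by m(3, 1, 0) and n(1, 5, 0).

m·n = 3·1 + 1·5 + 0·0 = 3 + 5 + 0 = 8
|m| = √(3² + 1² + 0²) = √10 ≈ 3.162
|n| = √(1² + 5² + 0²) = √26 ≈ 5.099
cos θ = (m·n)/(|m||n|) = 8/(3.162·5.099) ≈ 0.4961
θ = arccos(0.4961) ≈ 60.26°

60.26°


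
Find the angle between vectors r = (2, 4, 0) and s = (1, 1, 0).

r·s = 2·1 + 4·1 + 0·0 = 2 + 4 + 0 = 6
|r| = √(2² + 4² + 0²) = √20 ≈ 4.472
|s| = √(1² + 1² + 0²) = √2 ≈ 1.414
cos θ = (r·s)/(|r||s|) = 6/(4.472·1.414) ≈ 0.9487
θ = arccos(0.9487) ≈ 18.43°

18.43°


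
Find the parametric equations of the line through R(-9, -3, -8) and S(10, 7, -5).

Direction vector d = S - R = (10 + 9, 7 + 3, -5 + 8) = (19, 10, 3)
Parametric form r = R + t·d:
x = -9 + 19t, y = -3 + 10t, z = -8 + 3t

x = -9 + 19t, y = -3 + 10t, z = -8 + 3t


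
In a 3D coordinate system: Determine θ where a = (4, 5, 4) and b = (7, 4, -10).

a·b = 4·7 + 5·4 + 4·(-10) = 28 + 20 - 40 = 8
|a| = √(4² + 5² + 4²) = √57 ≈ 7.55
|b| = √(7² + 4² + (-10)²) = √165 ≈ 12.85
cos θ = (a·b)/(|a||b|) = 8/(7.55·12.85) ≈ 0.08249
θ = arccos(0.08249) ≈ 85.27°

85.27°


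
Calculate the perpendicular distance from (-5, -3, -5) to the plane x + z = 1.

distance = |a·x₀ + b·y₀ + c·z₀ - d| / √(a² + b² + c²)
  = |1·(-5) + 0·(-3) + 1·(-5) - 1| / √(1² + 0² + 1²)
  = |-5 + 0 - 5 - 1| / √(1 + 0 + 1)
  = |-11| / √2
  = 11 / 1.414
  ≈ 7.778

7.778


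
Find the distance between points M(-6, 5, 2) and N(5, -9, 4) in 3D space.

d = √[(x₂-x₁)² + (y₂-y₁)² + (z₂-z₁)²]
  = √[11² + (-14)² + 2²]
  = √[121 + 196 + 4]
  = √321
  ≈ 17.92

17.92


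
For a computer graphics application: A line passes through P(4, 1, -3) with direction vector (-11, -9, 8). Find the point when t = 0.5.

P(t) = P + t·d
  = (4 + (-11)·0.5, 1 + (-9)·0.5, -3 + 8·0.5)
  = (4 - 5.5, 1 - 4.5, -3 + 4)
  = (-1.5, -3.5, 1)

(-1.5, -3.5, 1)


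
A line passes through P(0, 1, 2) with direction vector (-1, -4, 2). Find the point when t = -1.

P(t) = P + t·d
  = (0 + (-1)·(-1), 1 + (-4)·(-1), 2 + 2·(-1))
  = (0 + 1, 1 + 4, 2 - 2)
  = (1, 5, 0)

(1, 5, 0)


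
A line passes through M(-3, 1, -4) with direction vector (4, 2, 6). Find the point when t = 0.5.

P(t) = M + t·d
  = (-3 + 4·0.5, 1 + 2·0.5, -4 + 6·0.5)
  = (-3 + 2, 1 + 1, -4 + 3)
  = (-1, 2, -1)

(-1, 2, -1)


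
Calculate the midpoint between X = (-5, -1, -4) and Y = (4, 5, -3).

M = ((x₁+x₂)/2, (y₁+y₂)/2, (z₁+z₂)/2)
  = ((-5 + 4)/2, (-1 + 5)/2, (-4 - 3)/2)
  = (-1/2, 4/2, -7/2)
  = (-0.5, 2, -3.5)

(-0.5, 2, -3.5)


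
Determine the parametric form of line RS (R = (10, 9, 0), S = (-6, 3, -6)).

Direction vector d = S - R = (-6 - 10, 3 - 9, -6 + 0) = (-16, -6, -6)
Parametric form r = R + t·d:
x = 10 - 16t, y = 9 - 6t, z = 0 - 6t

x = 10 - 16t, y = 9 - 6t, z = 0 - 6t


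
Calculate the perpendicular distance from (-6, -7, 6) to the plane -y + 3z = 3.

distance = |a·x₀ + b·y₀ + c·z₀ - d| / √(a² + b² + c²)
  = |0·(-6) + (-1)·(-7) + 3·6 - 3| / √(0² + (-1)² + 3²)
  = |0 + 7 + 18 - 3| / √(0 + 1 + 9)
  = |22| / √10
  = 22 / 3.162
  ≈ 6.957

6.957


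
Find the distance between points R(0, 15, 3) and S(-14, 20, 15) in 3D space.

d = √[(x₂-x₁)² + (y₂-y₁)² + (z₂-z₁)²]
  = √[(-14)² + 5² + 12²]
  = √[196 + 25 + 144]
  = √365
  ≈ 19.1

19.1


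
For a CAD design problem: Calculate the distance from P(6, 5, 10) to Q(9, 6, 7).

d = √[(x₂-x₁)² + (y₂-y₁)² + (z₂-z₁)²]
  = √[3² + 1² + (-3)²]
  = √[9 + 1 + 9]
  = √19
  ≈ 4.359

4.359


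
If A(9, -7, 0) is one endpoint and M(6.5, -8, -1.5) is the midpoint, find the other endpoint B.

B = 2M - A
  = (2·6.5 - 9, 2·(-8) - (-7), 2·(-1.5) - 0)
  = (13 - 9, -16 + 7, -3 + 0)
  = (4, -9, -3)

(4, -9, -3)


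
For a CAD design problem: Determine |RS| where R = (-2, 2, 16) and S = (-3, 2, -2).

d = √[(x₂-x₁)² + (y₂-y₁)² + (z₂-z₁)²]
  = √[(-1)² + 0² + (-18)²]
  = √[1 + 0 + 324]
  = √325
  ≈ 18.03

18.03


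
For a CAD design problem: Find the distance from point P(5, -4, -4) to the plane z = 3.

distance = |a·x₀ + b·y₀ + c·z₀ - d| / √(a² + b² + c²)
  = |0·5 + 0·(-4) + 1·(-4) - 3| / √(0² + 0² + 1²)
  = |0 + 0 - 4 - 3| / √(0 + 0 + 1)
  = |-7| / √1
  = 7 / 1
  ≈ 7

7


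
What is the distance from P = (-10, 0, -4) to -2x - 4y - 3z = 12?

distance = |a·x₀ + b·y₀ + c·z₀ - d| / √(a² + b² + c²)
  = |(-2)·(-10) + (-4)·0 + (-3)·(-4) - 12| / √((-2)² + (-4)² + (-3)²)
  = |20 + 0 + 12 - 12| / √(4 + 16 + 9)
  = |20| / √29
  = 20 / 5.385
  ≈ 3.714

3.714


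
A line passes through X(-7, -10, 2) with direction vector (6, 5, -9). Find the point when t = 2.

P(t) = X + t·d
  = (-7 + 6·2, -10 + 5·2, 2 + (-9)·2)
  = (-7 + 12, -10 + 10, 2 - 18)
  = (5, 0, -16)

(5, 0, -16)


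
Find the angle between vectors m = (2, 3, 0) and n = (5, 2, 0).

m·n = 2·5 + 3·2 + 0·0 = 10 + 6 + 0 = 16
|m| = √(2² + 3² + 0²) = √13 ≈ 3.606
|n| = √(5² + 2² + 0²) = √29 ≈ 5.385
cos θ = (m·n)/(|m||n|) = 16/(3.606·5.385) ≈ 0.824
θ = arccos(0.824) ≈ 34.51°

34.51°


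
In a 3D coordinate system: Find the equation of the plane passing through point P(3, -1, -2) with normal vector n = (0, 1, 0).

The plane through P with normal n = (a, b, c) satisfies n·(r - P) = 0,
i.e. ax + by + cz = a·x₀ + b·y₀ + c·z₀.
d = 0·3 + 1·(-1) + 0·(-2)
  = 0 - 1 + 0
  = -1
Equation: y = -1

y = -1


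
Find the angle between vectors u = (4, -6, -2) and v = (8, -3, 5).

u·v = 4·8 + (-6)·(-3) + (-2)·5 = 32 + 18 - 10 = 40
|u| = √(4² + (-6)² + (-2)²) = √56 ≈ 7.483
|v| = √(8² + (-3)² + 5²) = √98 ≈ 9.899
cos θ = (u·v)/(|u||v|) = 40/(7.483·9.899) ≈ 0.5399
θ = arccos(0.5399) ≈ 57.32°

57.32°


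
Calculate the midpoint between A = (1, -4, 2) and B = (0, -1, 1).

M = ((x₁+x₂)/2, (y₁+y₂)/2, (z₁+z₂)/2)
  = ((1 + 0)/2, (-4 - 1)/2, (2 + 1)/2)
  = (1/2, -5/2, 3/2)
  = (0.5, -2.5, 1.5)

(0.5, -2.5, 1.5)


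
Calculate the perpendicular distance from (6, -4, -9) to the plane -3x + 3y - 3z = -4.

distance = |a·x₀ + b·y₀ + c·z₀ - d| / √(a² + b² + c²)
  = |(-3)·6 + 3·(-4) + (-3)·(-9) - (-4)| / √((-3)² + 3² + (-3)²)
  = |-18 - 12 + 27 + 4| / √(9 + 9 + 9)
  = |1| / √27
  = 1 / 5.196
  ≈ 0.1925

0.1925


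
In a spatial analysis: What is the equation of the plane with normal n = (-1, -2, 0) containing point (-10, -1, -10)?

The plane through P with normal n = (a, b, c) satisfies n·(r - P) = 0,
i.e. ax + by + cz = a·x₀ + b·y₀ + c·z₀.
d = (-1)·(-10) + (-2)·(-1) + 0·(-10)
  = 10 + 2 + 0
  = 12
Equation: -x - 2y = 12

-x - 2y = 12


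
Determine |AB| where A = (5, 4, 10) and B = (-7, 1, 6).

d = √[(x₂-x₁)² + (y₂-y₁)² + (z₂-z₁)²]
  = √[(-12)² + (-3)² + (-4)²]
  = √[144 + 9 + 16]
  = √169
  ≈ 13

13


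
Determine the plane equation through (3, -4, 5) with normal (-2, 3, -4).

The plane through P with normal n = (a, b, c) satisfies n·(r - P) = 0,
i.e. ax + by + cz = a·x₀ + b·y₀ + c·z₀.
d = (-2)·3 + 3·(-4) + (-4)·5
  = -6 - 12 - 20
  = -38
Equation: -2x + 3y - 4z = -38

-2x + 3y - 4z = -38


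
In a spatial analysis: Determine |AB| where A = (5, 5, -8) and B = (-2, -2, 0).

d = √[(x₂-x₁)² + (y₂-y₁)² + (z₂-z₁)²]
  = √[(-7)² + (-7)² + 8²]
  = √[49 + 49 + 64]
  = √162
  ≈ 12.73

12.73


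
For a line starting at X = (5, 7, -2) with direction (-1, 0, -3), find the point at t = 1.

P(t) = X + t·d
  = (5 + (-1)·1, 7 + 0·1, -2 + (-3)·1)
  = (5 - 1, 7 + 0, -2 - 3)
  = (4, 7, -5)

(4, 7, -5)


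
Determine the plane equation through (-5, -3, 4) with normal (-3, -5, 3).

The plane through P with normal n = (a, b, c) satisfies n·(r - P) = 0,
i.e. ax + by + cz = a·x₀ + b·y₀ + c·z₀.
d = (-3)·(-5) + (-5)·(-3) + 3·4
  = 15 + 15 + 12
  = 42
Equation: -3x - 5y + 3z = 42

-3x - 5y + 3z = 42


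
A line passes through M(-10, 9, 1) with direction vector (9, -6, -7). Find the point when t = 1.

P(t) = M + t·d
  = (-10 + 9·1, 9 + (-6)·1, 1 + (-7)·1)
  = (-10 + 9, 9 - 6, 1 - 7)
  = (-1, 3, -6)

(-1, 3, -6)


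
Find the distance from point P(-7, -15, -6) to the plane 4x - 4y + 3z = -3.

distance = |a·x₀ + b·y₀ + c·z₀ - d| / √(a² + b² + c²)
  = |4·(-7) + (-4)·(-15) + 3·(-6) - (-3)| / √(4² + (-4)² + 3²)
  = |-28 + 60 - 18 + 3| / √(16 + 16 + 9)
  = |17| / √41
  = 17 / 6.403
  ≈ 2.655

2.655


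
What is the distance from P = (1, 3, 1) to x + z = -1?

distance = |a·x₀ + b·y₀ + c·z₀ - d| / √(a² + b² + c²)
  = |1·1 + 0·3 + 1·1 - (-1)| / √(1² + 0² + 1²)
  = |1 + 0 + 1 + 1| / √(1 + 0 + 1)
  = |3| / √2
  = 3 / 1.414
  ≈ 2.121

2.121


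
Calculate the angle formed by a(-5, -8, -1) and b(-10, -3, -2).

a·b = (-5)·(-10) + (-8)·(-3) + (-1)·(-2) = 50 + 24 + 2 = 76
|a| = √((-5)² + (-8)² + (-1)²) = √90 ≈ 9.487
|b| = √((-10)² + (-3)² + (-2)²) = √113 ≈ 10.63
cos θ = (a·b)/(|a||b|) = 76/(9.487·10.63) ≈ 0.7536
θ = arccos(0.7536) ≈ 41.09°

41.09°


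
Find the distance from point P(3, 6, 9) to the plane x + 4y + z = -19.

distance = |a·x₀ + b·y₀ + c·z₀ - d| / √(a² + b² + c²)
  = |1·3 + 4·6 + 1·9 - (-19)| / √(1² + 4² + 1²)
  = |3 + 24 + 9 + 19| / √(1 + 16 + 1)
  = |55| / √18
  = 55 / 4.243
  ≈ 12.96

12.96


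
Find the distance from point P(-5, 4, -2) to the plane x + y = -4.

distance = |a·x₀ + b·y₀ + c·z₀ - d| / √(a² + b² + c²)
  = |1·(-5) + 1·4 + 0·(-2) - (-4)| / √(1² + 1² + 0²)
  = |-5 + 4 + 0 + 4| / √(1 + 1 + 0)
  = |3| / √2
  = 3 / 1.414
  ≈ 2.121

2.121


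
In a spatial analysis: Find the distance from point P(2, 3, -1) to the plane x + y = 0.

distance = |a·x₀ + b·y₀ + c·z₀ - d| / √(a² + b² + c²)
  = |1·2 + 1·3 + 0·(-1) - 0| / √(1² + 1² + 0²)
  = |2 + 3 + 0 + 0| / √(1 + 1 + 0)
  = |5| / √2
  = 5 / 1.414
  ≈ 3.536

3.536


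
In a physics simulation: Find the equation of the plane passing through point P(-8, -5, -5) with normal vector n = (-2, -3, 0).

The plane through P with normal n = (a, b, c) satisfies n·(r - P) = 0,
i.e. ax + by + cz = a·x₀ + b·y₀ + c·z₀.
d = (-2)·(-8) + (-3)·(-5) + 0·(-5)
  = 16 + 15 + 0
  = 31
Equation: -2x - 3y = 31

-2x - 3y = 31


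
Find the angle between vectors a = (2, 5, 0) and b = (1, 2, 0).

a·b = 2·1 + 5·2 + 0·0 = 2 + 10 + 0 = 12
|a| = √(2² + 5² + 0²) = √29 ≈ 5.385
|b| = √(1² + 2² + 0²) = √5 ≈ 2.236
cos θ = (a·b)/(|a||b|) = 12/(5.385·2.236) ≈ 0.9965
θ = arccos(0.9965) ≈ 4.764°

4.764°


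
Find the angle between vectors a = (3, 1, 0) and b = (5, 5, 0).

a·b = 3·5 + 1·5 + 0·0 = 15 + 5 + 0 = 20
|a| = √(3² + 1² + 0²) = √10 ≈ 3.162
|b| = √(5² + 5² + 0²) = √50 ≈ 7.071
cos θ = (a·b)/(|a||b|) = 20/(3.162·7.071) ≈ 0.8944
θ = arccos(0.8944) ≈ 26.57°

26.57°


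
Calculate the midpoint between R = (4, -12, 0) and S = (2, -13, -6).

M = ((x₁+x₂)/2, (y₁+y₂)/2, (z₁+z₂)/2)
  = ((4 + 2)/2, (-12 - 13)/2, (0 - 6)/2)
  = (6/2, -25/2, -6/2)
  = (3, -12.5, -3)

(3, -12.5, -3)


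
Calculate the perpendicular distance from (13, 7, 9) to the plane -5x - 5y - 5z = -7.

distance = |a·x₀ + b·y₀ + c·z₀ - d| / √(a² + b² + c²)
  = |(-5)·13 + (-5)·7 + (-5)·9 - (-7)| / √((-5)² + (-5)² + (-5)²)
  = |-65 - 35 - 45 + 7| / √(25 + 25 + 25)
  = |-138| / √75
  = 138 / 8.66
  ≈ 15.93

15.93


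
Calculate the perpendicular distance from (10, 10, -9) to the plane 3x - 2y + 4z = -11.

distance = |a·x₀ + b·y₀ + c·z₀ - d| / √(a² + b² + c²)
  = |3·10 + (-2)·10 + 4·(-9) - (-11)| / √(3² + (-2)² + 4²)
  = |30 - 20 - 36 + 11| / √(9 + 4 + 16)
  = |-15| / √29
  = 15 / 5.385
  ≈ 2.785

2.785


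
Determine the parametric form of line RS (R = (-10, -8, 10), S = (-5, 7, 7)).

Direction vector d = S - R = (-5 + 10, 7 + 8, 7 - 10) = (5, 15, -3)
Parametric form r = R + t·d:
x = -10 + 5t, y = -8 + 15t, z = 10 - 3t

x = -10 + 5t, y = -8 + 15t, z = 10 - 3t


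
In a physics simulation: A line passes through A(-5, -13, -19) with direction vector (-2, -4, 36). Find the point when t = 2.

P(t) = A + t·d
  = (-5 + (-2)·2, -13 + (-4)·2, -19 + 36·2)
  = (-5 - 4, -13 - 8, -19 + 72)
  = (-9, -21, 53)

(-9, -21, 53)


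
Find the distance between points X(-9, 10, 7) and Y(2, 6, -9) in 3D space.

d = √[(x₂-x₁)² + (y₂-y₁)² + (z₂-z₁)²]
  = √[11² + (-4)² + (-16)²]
  = √[121 + 16 + 256]
  = √393
  ≈ 19.82

19.82


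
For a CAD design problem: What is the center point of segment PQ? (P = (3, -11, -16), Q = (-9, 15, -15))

M = ((x₁+x₂)/2, (y₁+y₂)/2, (z₁+z₂)/2)
  = ((3 - 9)/2, (-11 + 15)/2, (-16 - 15)/2)
  = (-6/2, 4/2, -31/2)
  = (-3, 2, -15.5)

(-3, 2, -15.5)


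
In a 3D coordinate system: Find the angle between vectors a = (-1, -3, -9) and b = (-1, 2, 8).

a·b = (-1)·(-1) + (-3)·2 + (-9)·8 = 1 - 6 - 72 = -77
|a| = √((-1)² + (-3)² + (-9)²) = √91 ≈ 9.539
|b| = √((-1)² + 2² + 8²) = √69 ≈ 8.307
cos θ = (a·b)/(|a||b|) = -77/(9.539·8.307) ≈ -0.9717
θ = arccos(-0.9717) ≈ 166.3°

166.3°


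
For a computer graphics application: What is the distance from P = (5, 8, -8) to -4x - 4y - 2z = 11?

distance = |a·x₀ + b·y₀ + c·z₀ - d| / √(a² + b² + c²)
  = |(-4)·5 + (-4)·8 + (-2)·(-8) - 11| / √((-4)² + (-4)² + (-2)²)
  = |-20 - 32 + 16 - 11| / √(16 + 16 + 4)
  = |-47| / √36
  = 47 / 6
  ≈ 7.833

7.833


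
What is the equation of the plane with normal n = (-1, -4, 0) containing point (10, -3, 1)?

The plane through P with normal n = (a, b, c) satisfies n·(r - P) = 0,
i.e. ax + by + cz = a·x₀ + b·y₀ + c·z₀.
d = (-1)·10 + (-4)·(-3) + 0·1
  = -10 + 12 + 0
  = 2
Equation: -x - 4y = 2

-x - 4y = 2


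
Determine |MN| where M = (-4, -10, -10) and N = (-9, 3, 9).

d = √[(x₂-x₁)² + (y₂-y₁)² + (z₂-z₁)²]
  = √[(-5)² + 13² + 19²]
  = √[25 + 169 + 361]
  = √555
  ≈ 23.56

23.56


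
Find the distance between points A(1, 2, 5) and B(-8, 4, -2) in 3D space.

d = √[(x₂-x₁)² + (y₂-y₁)² + (z₂-z₁)²]
  = √[(-9)² + 2² + (-7)²]
  = √[81 + 4 + 49]
  = √134
  ≈ 11.58

11.58


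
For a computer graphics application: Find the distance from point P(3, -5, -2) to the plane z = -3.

distance = |a·x₀ + b·y₀ + c·z₀ - d| / √(a² + b² + c²)
  = |0·3 + 0·(-5) + 1·(-2) - (-3)| / √(0² + 0² + 1²)
  = |0 + 0 - 2 + 3| / √(0 + 0 + 1)
  = |1| / √1
  = 1 / 1
  ≈ 1

1


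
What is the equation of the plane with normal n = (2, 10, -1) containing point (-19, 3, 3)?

The plane through P with normal n = (a, b, c) satisfies n·(r - P) = 0,
i.e. ax + by + cz = a·x₀ + b·y₀ + c·z₀.
d = 2·(-19) + 10·3 + (-1)·3
  = -38 + 30 - 3
  = -11
Equation: 2x + 10y - z = -11

2x + 10y - z = -11


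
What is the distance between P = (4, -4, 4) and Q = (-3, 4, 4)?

d = √[(x₂-x₁)² + (y₂-y₁)² + (z₂-z₁)²]
  = √[(-7)² + 8² + 0²]
  = √[49 + 64 + 0]
  = √113
  ≈ 10.63

10.63


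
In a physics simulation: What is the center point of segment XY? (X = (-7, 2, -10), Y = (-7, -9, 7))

M = ((x₁+x₂)/2, (y₁+y₂)/2, (z₁+z₂)/2)
  = ((-7 - 7)/2, (2 - 9)/2, (-10 + 7)/2)
  = (-14/2, -7/2, -3/2)
  = (-7, -3.5, -1.5)

(-7, -3.5, -1.5)


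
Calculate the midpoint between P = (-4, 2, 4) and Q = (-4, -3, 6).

M = ((x₁+x₂)/2, (y₁+y₂)/2, (z₁+z₂)/2)
  = ((-4 - 4)/2, (2 - 3)/2, (4 + 6)/2)
  = (-8/2, -1/2, 10/2)
  = (-4, -0.5, 5)

(-4, -0.5, 5)


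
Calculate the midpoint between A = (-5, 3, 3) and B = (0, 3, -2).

M = ((x₁+x₂)/2, (y₁+y₂)/2, (z₁+z₂)/2)
  = ((-5 + 0)/2, (3 + 3)/2, (3 - 2)/2)
  = (-5/2, 6/2, 1/2)
  = (-2.5, 3, 0.5)

(-2.5, 3, 0.5)


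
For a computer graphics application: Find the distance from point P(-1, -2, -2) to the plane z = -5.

distance = |a·x₀ + b·y₀ + c·z₀ - d| / √(a² + b² + c²)
  = |0·(-1) + 0·(-2) + 1·(-2) - (-5)| / √(0² + 0² + 1²)
  = |0 + 0 - 2 + 5| / √(0 + 0 + 1)
  = |3| / √1
  = 3 / 1
  ≈ 3

3


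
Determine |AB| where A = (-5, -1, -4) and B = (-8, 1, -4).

d = √[(x₂-x₁)² + (y₂-y₁)² + (z₂-z₁)²]
  = √[(-3)² + 2² + 0²]
  = √[9 + 4 + 0]
  = √13
  ≈ 3.606

3.606


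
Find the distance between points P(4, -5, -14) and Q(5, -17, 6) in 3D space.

d = √[(x₂-x₁)² + (y₂-y₁)² + (z₂-z₁)²]
  = √[1² + (-12)² + 20²]
  = √[1 + 144 + 400]
  = √545
  ≈ 23.35

23.35


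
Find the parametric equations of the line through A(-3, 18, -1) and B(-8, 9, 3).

Direction vector d = B - A = (-8 + 3, 9 - 18, 3 + 1) = (-5, -9, 4)
Parametric form r = A + t·d:
x = -3 - 5t, y = 18 - 9t, z = -1 + 4t

x = -3 - 5t, y = 18 - 9t, z = -1 + 4t


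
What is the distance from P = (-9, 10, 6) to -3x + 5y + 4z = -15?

distance = |a·x₀ + b·y₀ + c·z₀ - d| / √(a² + b² + c²)
  = |(-3)·(-9) + 5·10 + 4·6 - (-15)| / √((-3)² + 5² + 4²)
  = |27 + 50 + 24 + 15| / √(9 + 25 + 16)
  = |116| / √50
  = 116 / 7.071
  ≈ 16.4

16.4


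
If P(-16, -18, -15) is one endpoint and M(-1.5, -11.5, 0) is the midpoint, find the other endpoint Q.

Q = 2M - P
  = (2·(-1.5) - (-16), 2·(-11.5) - (-18), 2·0 - (-15))
  = (-3 + 16, -23 + 18, 0 + 15)
  = (13, -5, 15)

(13, -5, 15)


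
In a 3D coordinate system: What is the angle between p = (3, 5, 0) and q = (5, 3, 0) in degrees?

p·q = 3·5 + 5·3 + 0·0 = 15 + 15 + 0 = 30
|p| = √(3² + 5² + 0²) = √34 ≈ 5.831
|q| = √(5² + 3² + 0²) = √34 ≈ 5.831
cos θ = (p·q)/(|p||q|) = 30/(5.831·5.831) ≈ 0.8824
θ = arccos(0.8824) ≈ 28.07°

28.07°


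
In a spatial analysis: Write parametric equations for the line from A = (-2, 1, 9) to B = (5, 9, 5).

Direction vector d = B - A = (5 + 2, 9 - 1, 5 - 9) = (7, 8, -4)
Parametric form r = A + t·d:
x = -2 + 7t, y = 1 + 8t, z = 9 - 4t

x = -2 + 7t, y = 1 + 8t, z = 9 - 4t


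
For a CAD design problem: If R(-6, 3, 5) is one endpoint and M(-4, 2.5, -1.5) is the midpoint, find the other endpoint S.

S = 2M - R
  = (2·(-4) - (-6), 2·2.5 - 3, 2·(-1.5) - 5)
  = (-8 + 6, 5 - 3, -3 - 5)
  = (-2, 2, -8)

(-2, 2, -8)


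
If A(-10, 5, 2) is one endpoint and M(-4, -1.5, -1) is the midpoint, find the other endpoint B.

B = 2M - A
  = (2·(-4) - (-10), 2·(-1.5) - 5, 2·(-1) - 2)
  = (-8 + 10, -3 - 5, -2 - 2)
  = (2, -8, -4)

(2, -8, -4)


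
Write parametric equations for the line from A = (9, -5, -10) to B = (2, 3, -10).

Direction vector d = B - A = (2 - 9, 3 + 5, -10 + 10) = (-7, 8, 0)
Parametric form r = A + t·d:
x = 9 - 7t, y = -5 + 8t, z = -10

x = 9 - 7t, y = -5 + 8t, z = -10


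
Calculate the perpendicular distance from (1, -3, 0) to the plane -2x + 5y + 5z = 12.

distance = |a·x₀ + b·y₀ + c·z₀ - d| / √(a² + b² + c²)
  = |(-2)·1 + 5·(-3) + 5·0 - 12| / √((-2)² + 5² + 5²)
  = |-2 - 15 + 0 - 12| / √(4 + 25 + 25)
  = |-29| / √54
  = 29 / 7.348
  ≈ 3.946

3.946


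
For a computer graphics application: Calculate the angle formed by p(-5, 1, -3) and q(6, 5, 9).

p·q = (-5)·6 + 1·5 + (-3)·9 = -30 + 5 - 27 = -52
|p| = √((-5)² + 1² + (-3)²) = √35 ≈ 5.916
|q| = √(6² + 5² + 9²) = √142 ≈ 11.92
cos θ = (p·q)/(|p||q|) = -52/(5.916·11.92) ≈ -0.7376
θ = arccos(-0.7376) ≈ 137.5°

137.5°


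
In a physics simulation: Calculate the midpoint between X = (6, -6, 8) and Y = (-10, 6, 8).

M = ((x₁+x₂)/2, (y₁+y₂)/2, (z₁+z₂)/2)
  = ((6 - 10)/2, (-6 + 6)/2, (8 + 8)/2)
  = (-4/2, 0/2, 16/2)
  = (-2, 0, 8)

(-2, 0, 8)


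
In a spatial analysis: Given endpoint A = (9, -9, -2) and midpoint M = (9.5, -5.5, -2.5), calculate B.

B = 2M - A
  = (2·9.5 - 9, 2·(-5.5) - (-9), 2·(-2.5) - (-2))
  = (19 - 9, -11 + 9, -5 + 2)
  = (10, -2, -3)

(10, -2, -3)


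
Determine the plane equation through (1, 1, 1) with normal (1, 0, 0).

The plane through P with normal n = (a, b, c) satisfies n·(r - P) = 0,
i.e. ax + by + cz = a·x₀ + b·y₀ + c·z₀.
d = 1·1 + 0·1 + 0·1
  = 1 + 0 + 0
  = 1
Equation: x = 1

x = 1


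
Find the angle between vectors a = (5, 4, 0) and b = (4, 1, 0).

a·b = 5·4 + 4·1 + 0·0 = 20 + 4 + 0 = 24
|a| = √(5² + 4² + 0²) = √41 ≈ 6.403
|b| = √(4² + 1² + 0²) = √17 ≈ 4.123
cos θ = (a·b)/(|a||b|) = 24/(6.403·4.123) ≈ 0.9091
θ = arccos(0.9091) ≈ 24.62°

24.62°


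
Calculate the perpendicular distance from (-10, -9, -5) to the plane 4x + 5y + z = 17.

distance = |a·x₀ + b·y₀ + c·z₀ - d| / √(a² + b² + c²)
  = |4·(-10) + 5·(-9) + 1·(-5) - 17| / √(4² + 5² + 1²)
  = |-40 - 45 - 5 - 17| / √(16 + 25 + 1)
  = |-107| / √42
  = 107 / 6.481
  ≈ 16.51

16.51


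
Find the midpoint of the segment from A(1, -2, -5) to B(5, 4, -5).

M = ((x₁+x₂)/2, (y₁+y₂)/2, (z₁+z₂)/2)
  = ((1 + 5)/2, (-2 + 4)/2, (-5 - 5)/2)
  = (6/2, 2/2, -10/2)
  = (3, 1, -5)

(3, 1, -5)


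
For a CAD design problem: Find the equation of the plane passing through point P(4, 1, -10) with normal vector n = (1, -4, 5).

The plane through P with normal n = (a, b, c) satisfies n·(r - P) = 0,
i.e. ax + by + cz = a·x₀ + b·y₀ + c·z₀.
d = 1·4 + (-4)·1 + 5·(-10)
  = 4 - 4 - 50
  = -50
Equation: x - 4y + 5z = -50

x - 4y + 5z = -50


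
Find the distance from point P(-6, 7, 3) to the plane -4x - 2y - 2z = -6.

distance = |a·x₀ + b·y₀ + c·z₀ - d| / √(a² + b² + c²)
  = |(-4)·(-6) + (-2)·7 + (-2)·3 - (-6)| / √((-4)² + (-2)² + (-2)²)
  = |24 - 14 - 6 + 6| / √(16 + 4 + 4)
  = |10| / √24
  = 10 / 4.899
  ≈ 2.041

2.041


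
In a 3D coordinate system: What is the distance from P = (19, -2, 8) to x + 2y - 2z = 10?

distance = |a·x₀ + b·y₀ + c·z₀ - d| / √(a² + b² + c²)
  = |1·19 + 2·(-2) + (-2)·8 - 10| / √(1² + 2² + (-2)²)
  = |19 - 4 - 16 - 10| / √(1 + 4 + 4)
  = |-11| / √9
  = 11 / 3
  ≈ 3.667

3.667


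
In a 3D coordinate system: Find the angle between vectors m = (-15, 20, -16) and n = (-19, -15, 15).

m·n = (-15)·(-19) + 20·(-15) + (-16)·15 = 285 - 300 - 240 = -255
|m| = √((-15)² + 20² + (-16)²) = √881 ≈ 29.68
|n| = √((-19)² + (-15)² + 15²) = √811 ≈ 28.48
cos θ = (m·n)/(|m||n|) = -255/(29.68·28.48) ≈ -0.3017
θ = arccos(-0.3017) ≈ 107.6°

107.6°


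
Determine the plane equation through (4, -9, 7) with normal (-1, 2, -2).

The plane through P with normal n = (a, b, c) satisfies n·(r - P) = 0,
i.e. ax + by + cz = a·x₀ + b·y₀ + c·z₀.
d = (-1)·4 + 2·(-9) + (-2)·7
  = -4 - 18 - 14
  = -36
Equation: -x + 2y - 2z = -36

-x + 2y - 2z = -36


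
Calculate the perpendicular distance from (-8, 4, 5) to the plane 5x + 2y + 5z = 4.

distance = |a·x₀ + b·y₀ + c·z₀ - d| / √(a² + b² + c²)
  = |5·(-8) + 2·4 + 5·5 - 4| / √(5² + 2² + 5²)
  = |-40 + 8 + 25 - 4| / √(25 + 4 + 25)
  = |-11| / √54
  = 11 / 7.348
  ≈ 1.497

1.497


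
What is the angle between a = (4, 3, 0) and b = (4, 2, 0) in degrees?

a·b = 4·4 + 3·2 + 0·0 = 16 + 6 + 0 = 22
|a| = √(4² + 3² + 0²) = √25 ≈ 5
|b| = √(4² + 2² + 0²) = √20 ≈ 4.472
cos θ = (a·b)/(|a||b|) = 22/(5·4.472) ≈ 0.9839
θ = arccos(0.9839) ≈ 10.3°

10.3°


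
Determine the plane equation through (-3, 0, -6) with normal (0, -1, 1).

The plane through P with normal n = (a, b, c) satisfies n·(r - P) = 0,
i.e. ax + by + cz = a·x₀ + b·y₀ + c·z₀.
d = 0·(-3) + (-1)·0 + 1·(-6)
  = 0 + 0 - 6
  = -6
Equation: -y + z = -6

-y + z = -6


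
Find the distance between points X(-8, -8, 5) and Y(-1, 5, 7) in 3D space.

d = √[(x₂-x₁)² + (y₂-y₁)² + (z₂-z₁)²]
  = √[7² + 13² + 2²]
  = √[49 + 169 + 4]
  = √222
  ≈ 14.9

14.9


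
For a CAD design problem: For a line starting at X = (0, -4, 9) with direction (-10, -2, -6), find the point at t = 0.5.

P(t) = X + t·d
  = (0 + (-10)·0.5, -4 + (-2)·0.5, 9 + (-6)·0.5)
  = (0 - 5, -4 - 1, 9 - 3)
  = (-5, -5, 6)

(-5, -5, 6)


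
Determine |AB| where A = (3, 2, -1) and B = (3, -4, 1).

d = √[(x₂-x₁)² + (y₂-y₁)² + (z₂-z₁)²]
  = √[0² + (-6)² + 2²]
  = √[0 + 36 + 4]
  = √40
  ≈ 6.325

6.325


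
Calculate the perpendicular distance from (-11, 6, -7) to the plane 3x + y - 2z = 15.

distance = |a·x₀ + b·y₀ + c·z₀ - d| / √(a² + b² + c²)
  = |3·(-11) + 1·6 + (-2)·(-7) - 15| / √(3² + 1² + (-2)²)
  = |-33 + 6 + 14 - 15| / √(9 + 1 + 4)
  = |-28| / √14
  = 28 / 3.742
  ≈ 7.483

7.483


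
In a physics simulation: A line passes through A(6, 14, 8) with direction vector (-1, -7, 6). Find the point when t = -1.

P(t) = A + t·d
  = (6 + (-1)·(-1), 14 + (-7)·(-1), 8 + 6·(-1))
  = (6 + 1, 14 + 7, 8 - 6)
  = (7, 21, 2)

(7, 21, 2)


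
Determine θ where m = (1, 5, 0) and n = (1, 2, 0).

m·n = 1·1 + 5·2 + 0·0 = 1 + 10 + 0 = 11
|m| = √(1² + 5² + 0²) = √26 ≈ 5.099
|n| = √(1² + 2² + 0²) = √5 ≈ 2.236
cos θ = (m·n)/(|m||n|) = 11/(5.099·2.236) ≈ 0.9648
θ = arccos(0.9648) ≈ 15.26°

15.26°


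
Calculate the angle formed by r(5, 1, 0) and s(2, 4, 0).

r·s = 5·2 + 1·4 + 0·0 = 10 + 4 + 0 = 14
|r| = √(5² + 1² + 0²) = √26 ≈ 5.099
|s| = √(2² + 4² + 0²) = √20 ≈ 4.472
cos θ = (r·s)/(|r||s|) = 14/(5.099·4.472) ≈ 0.6139
θ = arccos(0.6139) ≈ 52.13°

52.13°


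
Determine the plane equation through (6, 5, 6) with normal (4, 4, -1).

The plane through P with normal n = (a, b, c) satisfies n·(r - P) = 0,
i.e. ax + by + cz = a·x₀ + b·y₀ + c·z₀.
d = 4·6 + 4·5 + (-1)·6
  = 24 + 20 - 6
  = 38
Equation: 4x + 4y - z = 38

4x + 4y - z = 38


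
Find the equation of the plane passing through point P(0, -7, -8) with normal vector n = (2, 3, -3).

The plane through P with normal n = (a, b, c) satisfies n·(r - P) = 0,
i.e. ax + by + cz = a·x₀ + b·y₀ + c·z₀.
d = 2·0 + 3·(-7) + (-3)·(-8)
  = 0 - 21 + 24
  = 3
Equation: 2x + 3y - 3z = 3

2x + 3y - 3z = 3


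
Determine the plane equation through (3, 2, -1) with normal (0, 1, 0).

The plane through P with normal n = (a, b, c) satisfies n·(r - P) = 0,
i.e. ax + by + cz = a·x₀ + b·y₀ + c·z₀.
d = 0·3 + 1·2 + 0·(-1)
  = 0 + 2 + 0
  = 2
Equation: y = 2

y = 2


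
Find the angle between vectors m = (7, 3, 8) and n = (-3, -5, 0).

m·n = 7·(-3) + 3·(-5) + 8·0 = -21 - 15 + 0 = -36
|m| = √(7² + 3² + 8²) = √122 ≈ 11.05
|n| = √((-3)² + (-5)² + 0²) = √34 ≈ 5.831
cos θ = (m·n)/(|m||n|) = -36/(11.05·5.831) ≈ -0.559
θ = arccos(-0.559) ≈ 124°

124°


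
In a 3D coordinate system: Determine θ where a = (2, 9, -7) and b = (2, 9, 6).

a·b = 2·2 + 9·9 + (-7)·6 = 4 + 81 - 42 = 43
|a| = √(2² + 9² + (-7)²) = √134 ≈ 11.58
|b| = √(2² + 9² + 6²) = √121 ≈ 11
cos θ = (a·b)/(|a||b|) = 43/(11.58·11) ≈ 0.3377
θ = arccos(0.3377) ≈ 70.26°

70.26°


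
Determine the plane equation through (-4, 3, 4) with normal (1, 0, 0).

The plane through P with normal n = (a, b, c) satisfies n·(r - P) = 0,
i.e. ax + by + cz = a·x₀ + b·y₀ + c·z₀.
d = 1·(-4) + 0·3 + 0·4
  = -4 + 0 + 0
  = -4
Equation: x = -4

x = -4
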